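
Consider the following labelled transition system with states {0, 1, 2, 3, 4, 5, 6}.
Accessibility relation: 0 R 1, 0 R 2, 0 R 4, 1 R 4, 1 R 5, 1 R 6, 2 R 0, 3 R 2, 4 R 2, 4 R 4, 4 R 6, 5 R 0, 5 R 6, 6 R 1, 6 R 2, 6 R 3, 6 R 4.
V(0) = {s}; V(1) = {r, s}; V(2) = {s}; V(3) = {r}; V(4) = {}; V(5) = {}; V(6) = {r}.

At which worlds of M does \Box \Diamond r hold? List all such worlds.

Let φ = \Box \Diamond r. Evaluate φ at each world:
  0 (successors {1, 2, 4}): φ is false.
  1 (successors {4, 5, 6}): φ is true.
  2 (successors {0}): φ is true.
  3 (successors {2}): φ is false.
  4 (successors {2, 4, 6}): φ is false.
  5 (successors {0, 6}): φ is true.
  6 (successors {1, 2, 3, 4}): φ is false.
For instance, at 3:
  At 3: \Box \Diamond r requires \Diamond r at every successor {2}.
    \Diamond r fails at 2, so \Box \Diamond r is false at 3.
      At 2: \Diamond r requires r at some successor in {0}.
        At 0: r is false.
      So \Diamond r is false at 2.
Satisfying worlds: {1, 2, 5}

1, 2, 5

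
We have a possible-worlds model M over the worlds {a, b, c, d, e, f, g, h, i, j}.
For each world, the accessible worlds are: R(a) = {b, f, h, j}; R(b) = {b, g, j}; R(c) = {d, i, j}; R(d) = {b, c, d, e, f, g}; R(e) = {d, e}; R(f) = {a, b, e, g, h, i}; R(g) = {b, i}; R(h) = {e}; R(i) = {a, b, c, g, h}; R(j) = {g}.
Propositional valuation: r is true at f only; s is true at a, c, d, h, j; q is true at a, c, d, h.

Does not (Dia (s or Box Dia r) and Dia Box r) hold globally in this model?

Yes

Recall that Box ψ holds at a world iff ψ holds at every accessible world, and Dia ψ holds iff ψ holds at some accessible world.
Let φ = not (Dia (s or Box Dia r) and Dia Box r). Evaluate φ at each world:
  a (successors {b, f, h, j}): φ is true.
  b (successors {b, g, j}): φ is true.
  c (successors {d, i, j}): φ is true.
  d (successors {b, c, d, e, f, g}): φ is true.
  e (successors {d, e}): φ is true.
  f (successors {a, b, e, g, h, i}): φ is true.
  g (successors {b, i}): φ is true.
  h (successors {e}): φ is true.
  i (successors {a, b, c, g, h}): φ is true.
  j (successors {g}): φ is true.
For instance, at j:
  At j: Dia (s or Box Dia r) and Dia Box r is false, so not (Dia (s or Box Dia r) and Dia Box r) is true.
    At j: Dia (s or Box Dia r) is false, Dia Box r is false, so Dia (s or Box Dia r) and Dia Box r is false.
      At j: Dia (s or Box Dia r) requires s or Box Dia r at some successor in {g}.
        At g: s or Box Dia r is false.
      So Dia (s or Box Dia r) is false at j.
      At j: Dia Box r requires Box r at some successor in {g}.
        At g: Box r is false.
      So Dia Box r is false at j.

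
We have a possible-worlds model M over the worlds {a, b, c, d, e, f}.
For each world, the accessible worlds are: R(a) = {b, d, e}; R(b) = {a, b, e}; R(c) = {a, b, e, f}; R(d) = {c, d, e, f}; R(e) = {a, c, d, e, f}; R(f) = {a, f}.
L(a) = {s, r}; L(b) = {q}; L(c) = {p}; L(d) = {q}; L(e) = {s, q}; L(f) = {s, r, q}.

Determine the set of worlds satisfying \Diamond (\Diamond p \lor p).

Recall that \Diamond ψ holds at a world iff ψ holds at some accessible world.
Let φ = \Diamond (\Diamond p \lor p). Evaluate φ at each world:
  a (successors {b, d, e}): φ is true.
  b (successors {a, b, e}): φ is true.
  c (successors {a, b, e, f}): φ is true.
  d (successors {c, d, e, f}): φ is true.
  e (successors {a, c, d, e, f}): φ is true.
  f (successors {a, f}): φ is false.
For instance, at e:
  At e: \Diamond (\Diamond p \lor p) requires \Diamond p \lor p at some successor in {a, c, d, e, f}.
    \Diamond p \lor p holds at c, so \Diamond (\Diamond p \lor p) is true at e.
      At c: \Diamond p is false, p is true, so \Diamond p \lor p is true.
Satisfying worlds: {a, b, c, d, e}

a, b, c, d, e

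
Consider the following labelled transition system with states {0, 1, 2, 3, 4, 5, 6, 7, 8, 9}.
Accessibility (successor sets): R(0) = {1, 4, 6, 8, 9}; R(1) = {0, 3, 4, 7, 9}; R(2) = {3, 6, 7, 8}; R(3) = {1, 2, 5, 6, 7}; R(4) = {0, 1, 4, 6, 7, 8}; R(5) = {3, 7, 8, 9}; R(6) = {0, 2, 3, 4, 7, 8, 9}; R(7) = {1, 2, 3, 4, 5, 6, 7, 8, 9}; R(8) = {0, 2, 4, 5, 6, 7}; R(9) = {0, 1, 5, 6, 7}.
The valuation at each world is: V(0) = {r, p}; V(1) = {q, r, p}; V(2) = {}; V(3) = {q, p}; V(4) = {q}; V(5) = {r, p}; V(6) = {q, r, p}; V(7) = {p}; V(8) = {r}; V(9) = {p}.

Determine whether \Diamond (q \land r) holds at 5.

Recall that \Diamond ψ holds at a world iff ψ holds at some accessible world.
At 5: \Diamond (q \land r) requires q \land r at some successor in {3, 7, 8, 9}.
  At 3: q \land r is false.
  At 7: q \land r is false.
  At 8: q \land r is false.
  At 9: q \land r is false.
So \Diamond (q \land r) is false at 5.

No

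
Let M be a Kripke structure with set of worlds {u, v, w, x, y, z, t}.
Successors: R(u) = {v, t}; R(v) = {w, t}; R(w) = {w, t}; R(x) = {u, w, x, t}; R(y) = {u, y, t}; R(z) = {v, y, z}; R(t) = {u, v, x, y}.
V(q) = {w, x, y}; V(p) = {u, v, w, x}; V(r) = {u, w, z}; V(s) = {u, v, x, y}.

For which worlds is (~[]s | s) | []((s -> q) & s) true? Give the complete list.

Let φ = (~[]s | s) | []((s -> q) & s). Evaluate φ at each world:
  u (successors {v, t}): φ is true.
  v (successors {w, t}): φ is true.
  w (successors {w, t}): φ is true.
  x (successors {u, w, x, t}): φ is true.
  y (successors {u, y, t}): φ is true.
  z (successors {v, y, z}): φ is true.
  t (successors {u, v, x, y}): φ is false.
For instance, at u:
  At u: ~[]s | s is true, []((s -> q) & s) is false, so (~[]s | s) | []((s -> q) & s) is true.
    At u: ~[]s is true, s is true, so ~[]s | s is true.
      At u: []s is false, so ~[]s is true.
    At u: []((s -> q) & s) requires (s -> q) & s at every successor {v, t}.
      (s -> q) & s fails at v, so []((s -> q) & s) is false at u.
Satisfying worlds: {u, v, w, x, y, z}

u, v, w, x, y, z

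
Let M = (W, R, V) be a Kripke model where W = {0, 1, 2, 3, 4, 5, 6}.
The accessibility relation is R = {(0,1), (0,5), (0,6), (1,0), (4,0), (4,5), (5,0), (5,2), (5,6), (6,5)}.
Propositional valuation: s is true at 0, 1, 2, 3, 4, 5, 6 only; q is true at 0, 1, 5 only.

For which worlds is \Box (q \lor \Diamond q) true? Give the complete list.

0, 1, 2, 3, 4, 6

Let φ = \Box (q \lor \Diamond q). Evaluate φ at each world:
  0 (successors {1, 5, 6}): φ is true.
  1 (successors {0}): φ is true.
  2 (successors ∅): φ is true.
  3 (successors ∅): φ is true.
  4 (successors {0, 5}): φ is true.
  5 (successors {0, 2, 6}): φ is false.
  6 (successors {5}): φ is true.
For instance, at 5:
  At 5: \Box (q \lor \Diamond q) requires q \lor \Diamond q at every successor {0, 2, 6}.
    q \lor \Diamond q fails at 2, so \Box (q \lor \Diamond q) is false at 5.
      At 2: q is false, \Diamond q is false, so q \lor \Diamond q is false.
Satisfying worlds: {0, 1, 2, 3, 4, 6}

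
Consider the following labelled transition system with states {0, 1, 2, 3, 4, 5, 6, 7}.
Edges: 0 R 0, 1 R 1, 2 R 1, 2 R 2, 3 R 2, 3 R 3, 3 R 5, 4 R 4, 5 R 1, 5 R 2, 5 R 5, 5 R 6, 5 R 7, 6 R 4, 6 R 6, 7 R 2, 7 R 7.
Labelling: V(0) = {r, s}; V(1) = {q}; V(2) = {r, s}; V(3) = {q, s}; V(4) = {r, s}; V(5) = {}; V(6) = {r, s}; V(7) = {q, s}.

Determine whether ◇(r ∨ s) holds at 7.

Yes

At 7: ◇(r ∨ s) requires r ∨ s at some successor in {2, 7}.
  r ∨ s holds at 2, so ◇(r ∨ s) is true at 7.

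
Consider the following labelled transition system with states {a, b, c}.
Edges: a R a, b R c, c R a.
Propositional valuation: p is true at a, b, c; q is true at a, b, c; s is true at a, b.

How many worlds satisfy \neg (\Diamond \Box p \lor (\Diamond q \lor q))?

0

Let φ = \neg (\Diamond \Box p \lor (\Diamond q \lor q)). Evaluate φ at each world:
  a (successors {a}): φ is false.
  b (successors {c}): φ is false.
  c (successors {a}): φ is false.
For instance, at a:
  At a: \Diamond \Box p \lor (\Diamond q \lor q) is true, so \neg (\Diamond \Box p \lor (\Diamond q \lor q)) is false.
    At a: \Diamond \Box p is true, \Diamond q \lor q is true, so \Diamond \Box p \lor (\Diamond q \lor q) is true.
      At a: \Diamond \Box p requires \Box p at some successor in {a}.
        \Box p holds at a, so \Diamond \Box p is true at a.
      At a: \Diamond q is true, q is true, so \Diamond q \lor q is true.
Satisfying worlds: none.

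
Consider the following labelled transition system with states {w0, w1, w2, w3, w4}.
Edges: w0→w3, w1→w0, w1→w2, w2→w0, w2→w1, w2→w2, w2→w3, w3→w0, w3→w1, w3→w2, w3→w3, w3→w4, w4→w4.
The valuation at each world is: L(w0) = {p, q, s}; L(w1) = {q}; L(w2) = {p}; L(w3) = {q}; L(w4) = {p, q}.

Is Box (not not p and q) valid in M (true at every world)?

No

Recall that Box ψ holds at a world iff ψ holds at every accessible world, and Dia ψ holds iff ψ holds at some accessible world.
Let φ = Box (not not p and q). Evaluate φ at each world:
  w0 (successors {w3}): φ is false.
  w1 (successors {w0, w2}): φ is false.
  w2 (successors {w0, w1, w2, w3}): φ is false.
  w3 (successors {w0, w1, w2, w3, w4}): φ is false.
  w4 (successors {w4}): φ is true.
Detail at w0 (counterexample):
  At w0: Box (not not p and q) requires not not p and q at every successor {w3}.
    not not p and q fails at w3, so Box (not not p and q) is false at w0.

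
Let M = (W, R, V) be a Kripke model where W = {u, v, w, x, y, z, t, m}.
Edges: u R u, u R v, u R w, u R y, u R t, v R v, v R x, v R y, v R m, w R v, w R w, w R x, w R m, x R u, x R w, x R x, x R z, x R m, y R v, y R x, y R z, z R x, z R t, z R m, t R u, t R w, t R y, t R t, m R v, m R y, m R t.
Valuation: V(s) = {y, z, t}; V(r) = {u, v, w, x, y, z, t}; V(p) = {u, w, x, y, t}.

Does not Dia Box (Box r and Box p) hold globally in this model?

Let φ = not Dia Box (Box r and Box p). Evaluate φ at each world:
  u (successors {u, v, w, y, t}): φ is true.
  v (successors {v, x, y, m}): φ is true.
  w (successors {v, w, x, m}): φ is true.
  x (successors {u, w, x, z, m}): φ is true.
  y (successors {v, x, z}): φ is true.
  z (successors {x, t, m}): φ is true.
  t (successors {u, w, y, t}): φ is true.
  m (successors {v, y, t}): φ is true.
For instance, at u:
  At u: Dia Box (Box r and Box p) is false, so not Dia Box (Box r and Box p) is true.
    At u: Dia Box (Box r and Box p) requires Box (Box r and Box p) at some successor in {u, v, w, y, t}.
      At u: Box (Box r and Box p) is false.
      At v: Box (Box r and Box p) is false.
      At w: Box (Box r and Box p) is false.
      At y: Box (Box r and Box p) is false.
      At t: Box (Box r and Box p) is false.
    So Dia Box (Box r and Box p) is false at u.

Yes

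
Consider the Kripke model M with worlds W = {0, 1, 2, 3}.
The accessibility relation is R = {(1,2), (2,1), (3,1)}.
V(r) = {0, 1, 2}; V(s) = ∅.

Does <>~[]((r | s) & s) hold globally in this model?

Let φ = <>~[]((r | s) & s). Evaluate φ at each world:
  0 (successors ∅): φ is false.
  1 (successors {2}): φ is true.
  2 (successors {1}): φ is true.
  3 (successors {1}): φ is true.
Detail at 0 (counterexample):
  At 0: no accessible worlds, so <>~[]((r | s) & s) is false.

No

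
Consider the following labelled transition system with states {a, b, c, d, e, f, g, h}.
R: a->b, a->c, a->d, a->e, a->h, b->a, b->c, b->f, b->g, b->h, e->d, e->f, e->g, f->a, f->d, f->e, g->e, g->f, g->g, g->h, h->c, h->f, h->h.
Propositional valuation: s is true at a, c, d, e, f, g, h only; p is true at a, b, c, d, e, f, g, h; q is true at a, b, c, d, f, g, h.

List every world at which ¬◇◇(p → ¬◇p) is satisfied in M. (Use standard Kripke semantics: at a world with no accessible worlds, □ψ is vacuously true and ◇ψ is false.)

Let φ = ¬◇◇(p → ¬◇p). Evaluate φ at each world:
  a (successors {b, c, d, e, h}): φ is false.
  b (successors {a, c, f, g, h}): φ is false.
  c (successors ∅): φ is true.
  d (successors ∅): φ is true.
  e (successors {d, f, g}): φ is false.
  f (successors {a, d, e}): φ is false.
  g (successors {e, f, g, h}): φ is false.
  h (successors {c, f, h}): φ is false.
For instance, at a:
  At a: ◇◇(p → ¬◇p) is true, so ¬◇◇(p → ¬◇p) is false.
    At a: ◇◇(p → ¬◇p) requires ◇(p → ¬◇p) at some successor in {b, c, d, e, h}.
      ◇(p → ¬◇p) holds at b, so ◇◇(p → ¬◇p) is true at a.
Satisfying worlds: {c, d}

c, d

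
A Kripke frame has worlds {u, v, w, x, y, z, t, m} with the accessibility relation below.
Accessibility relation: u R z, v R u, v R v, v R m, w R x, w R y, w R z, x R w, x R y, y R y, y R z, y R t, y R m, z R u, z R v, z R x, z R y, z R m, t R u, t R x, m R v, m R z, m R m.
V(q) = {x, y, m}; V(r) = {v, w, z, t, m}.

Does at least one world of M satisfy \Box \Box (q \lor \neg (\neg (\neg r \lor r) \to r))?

No

Recall that \Box ψ holds at a world iff ψ holds at every accessible world, and \Diamond ψ holds iff ψ holds at some accessible world.
Let φ = \Box \Box (q \lor \neg (\neg (\neg r \lor r) \to r)). Evaluate φ at each world:
  u (successors {z}): φ is false.
  v (successors {u, v, m}): φ is false.
  w (successors {x, y, z}): φ is false.
  x (successors {w, y}): φ is false.
  y (successors {y, z, t, m}): φ is false.
  z (successors {u, v, x, y, m}): φ is false.
  t (successors {u, x}): φ is false.
  m (successors {v, z, m}): φ is false.
For instance, at v:
  At v: \Box \Box (q \lor \neg (\neg (\neg r \lor r) \to r)) requires \Box (q \lor \neg (\neg (\neg r \lor r) \to r)) at every successor {u, v, m}.
    \Box (q \lor \neg (\neg (\neg r \lor r) \to r)) fails at u, so \Box \Box (q \lor \neg (\neg (\neg r \lor r) \to r)) is false at v.
      At u: \Box (q \lor \neg (\neg (\neg r \lor r) \to r)) requires q \lor \neg (\neg (\neg r \lor r) \to r) at every successor {z}.
        q \lor \neg (\neg (\neg r \lor r) \to r) fails at z, so \Box (q \lor \neg (\neg (\neg r \lor r) \to r)) is false at u.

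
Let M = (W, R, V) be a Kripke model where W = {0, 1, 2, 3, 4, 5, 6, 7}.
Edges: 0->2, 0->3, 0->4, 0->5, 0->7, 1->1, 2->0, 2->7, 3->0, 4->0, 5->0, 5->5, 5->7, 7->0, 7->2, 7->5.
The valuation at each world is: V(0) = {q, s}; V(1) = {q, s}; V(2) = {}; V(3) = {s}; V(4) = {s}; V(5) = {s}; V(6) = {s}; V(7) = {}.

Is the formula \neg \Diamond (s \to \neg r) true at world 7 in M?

Recall that \Diamond ψ holds at a world iff ψ holds at some accessible world.
At 7: \Diamond (s \to \neg r) is true, so \neg \Diamond (s \to \neg r) is false.
  At 7: \Diamond (s \to \neg r) requires s \to \neg r at some successor in {0, 2, 5}.
    s \to \neg r holds at 0, so \Diamond (s \to \neg r) is true at 7.

No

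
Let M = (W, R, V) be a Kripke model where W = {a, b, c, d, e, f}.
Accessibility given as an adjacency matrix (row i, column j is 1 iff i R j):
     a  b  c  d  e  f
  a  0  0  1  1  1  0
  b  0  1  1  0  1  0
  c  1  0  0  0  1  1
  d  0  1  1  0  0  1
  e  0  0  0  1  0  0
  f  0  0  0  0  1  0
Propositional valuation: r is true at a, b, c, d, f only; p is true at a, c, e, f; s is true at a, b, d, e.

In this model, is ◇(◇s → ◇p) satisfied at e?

Recall that ◇ψ holds at a world iff ψ holds at some accessible world.
At e: ◇(◇s → ◇p) requires ◇s → ◇p at some successor in {d}.
  ◇s → ◇p holds at d, so ◇(◇s → ◇p) is true at e.
    At d: ◇s is true, ◇p is true, so ◇s → ◇p is true.
      At d: ◇s requires s at some successor in {b, c, f}.
        s holds at b, so ◇s is true at d.
      At d: ◇p requires p at some successor in {b, c, f}.
        p holds at c, so ◇p is true at d.

Yes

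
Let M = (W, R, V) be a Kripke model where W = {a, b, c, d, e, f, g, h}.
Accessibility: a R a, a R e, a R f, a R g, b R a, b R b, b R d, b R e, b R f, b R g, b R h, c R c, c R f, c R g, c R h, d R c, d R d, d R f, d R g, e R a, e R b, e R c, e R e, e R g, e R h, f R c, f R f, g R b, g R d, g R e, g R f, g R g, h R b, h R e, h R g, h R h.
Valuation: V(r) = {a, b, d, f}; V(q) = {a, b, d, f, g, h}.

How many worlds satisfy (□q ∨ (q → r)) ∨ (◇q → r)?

6

Let φ = (□q ∨ (q → r)) ∨ (◇q → r). Evaluate φ at each world:
  a (successors {a, e, f, g}): φ is true.
  b (successors {a, b, d, e, f, g, h}): φ is true.
  c (successors {c, f, g, h}): φ is true.
  d (successors {c, d, f, g}): φ is true.
  e (successors {a, b, c, e, g, h}): φ is true.
  f (successors {c, f}): φ is true.
  g (successors {b, d, e, f, g}): φ is false.
  h (successors {b, e, g, h}): φ is false.
For instance, at c:
  At c: □q ∨ (q → r) is true, ◇q → r is false, so (□q ∨ (q → r)) ∨ (◇q → r) is true.
    At c: □q is false, q → r is true, so □q ∨ (q → r) is true.
      At c: □q requires q at every successor {c, f, g, h}.
        q fails at c, so □q is false at c.
    At c: ◇q is true, r is false, so ◇q → r is false.
      At c: ◇q requires q at some successor in {c, f, g, h}.
        q holds at f, so ◇q is true at c.
Satisfying worlds: {a, b, c, d, e, f}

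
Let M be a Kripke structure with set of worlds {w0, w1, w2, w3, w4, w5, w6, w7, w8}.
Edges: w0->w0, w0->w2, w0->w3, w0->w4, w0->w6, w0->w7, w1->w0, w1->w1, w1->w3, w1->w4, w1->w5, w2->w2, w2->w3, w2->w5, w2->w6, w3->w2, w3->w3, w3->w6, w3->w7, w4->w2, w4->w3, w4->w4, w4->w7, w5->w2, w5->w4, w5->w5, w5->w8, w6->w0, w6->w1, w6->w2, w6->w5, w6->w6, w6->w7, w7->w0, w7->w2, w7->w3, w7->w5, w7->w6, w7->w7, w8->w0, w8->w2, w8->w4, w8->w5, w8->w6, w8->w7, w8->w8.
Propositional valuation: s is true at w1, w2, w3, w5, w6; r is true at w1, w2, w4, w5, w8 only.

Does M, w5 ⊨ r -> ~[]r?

Recall that []ψ holds at a world iff ψ holds at every accessible world, and <>ψ holds iff ψ holds at some accessible world.
At w5: r is true, ~[]r is false, so r -> ~[]r is false.
  At w5: []r is true, so ~[]r is false.
    At w5: []r requires r at every successor {w2, w4, w5, w8}.
      At w2: r is true.
      At w4: r is true.
      At w5: r is true.
      At w8: r is true.
    So []r is true at w5.

No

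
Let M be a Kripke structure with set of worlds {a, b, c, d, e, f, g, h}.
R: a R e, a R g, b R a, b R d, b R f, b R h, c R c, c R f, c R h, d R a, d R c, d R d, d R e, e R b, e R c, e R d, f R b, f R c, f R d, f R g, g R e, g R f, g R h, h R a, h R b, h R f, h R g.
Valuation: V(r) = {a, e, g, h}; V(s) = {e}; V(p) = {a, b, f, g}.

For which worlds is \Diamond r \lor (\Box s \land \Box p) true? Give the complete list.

a, b, c, d, f, g, h

Recall that \Box ψ holds at a world iff ψ holds at every accessible world, and \Diamond ψ holds iff ψ holds at some accessible world.
Let φ = \Diamond r \lor (\Box s \land \Box p). Evaluate φ at each world:
  a (successors {e, g}): φ is true.
  b (successors {a, d, f, h}): φ is true.
  c (successors {c, f, h}): φ is true.
  d (successors {a, c, d, e}): φ is true.
  e (successors {b, c, d}): φ is false.
  f (successors {b, c, d, g}): φ is true.
  g (successors {e, f, h}): φ is true.
  h (successors {a, b, f, g}): φ is true.
For instance, at f:
  At f: \Diamond r is true, \Box s \land \Box p is false, so \Diamond r \lor (\Box s \land \Box p) is true.
    At f: \Diamond r requires r at some successor in {b, c, d, g}.
      r holds at g, so \Diamond r is true at f.
    At f: \Box s is false, \Box p is false, so \Box s \land \Box p is false.
      At f: \Box s requires s at every successor {b, c, d, g}.
        s fails at b, so \Box s is false at f.
      At f: \Box p requires p at every successor {b, c, d, g}.
        p fails at c, so \Box p is false at f.
Satisfying worlds: {a, b, c, d, f, g, h}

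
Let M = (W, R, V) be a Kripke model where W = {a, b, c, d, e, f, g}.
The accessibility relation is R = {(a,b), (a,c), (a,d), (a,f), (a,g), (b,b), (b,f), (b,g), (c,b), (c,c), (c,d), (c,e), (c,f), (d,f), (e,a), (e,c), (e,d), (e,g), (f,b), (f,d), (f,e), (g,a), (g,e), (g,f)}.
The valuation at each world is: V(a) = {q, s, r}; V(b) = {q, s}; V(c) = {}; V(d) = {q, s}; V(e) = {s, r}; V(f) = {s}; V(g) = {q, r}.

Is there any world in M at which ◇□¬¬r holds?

Let φ = ◇□¬¬r. Evaluate φ at each world:
  a (successors {b, c, d, f, g}): φ is false.
  b (successors {b, f, g}): φ is false.
  c (successors {b, c, d, e, f}): φ is false.
  d (successors {f}): φ is false.
  e (successors {a, c, d, g}): φ is false.
  f (successors {b, d, e}): φ is false.
  g (successors {a, e, f}): φ is false.
For instance, at f:
  At f: ◇□¬¬r requires □¬¬r at some successor in {b, d, e}.
    At b: □¬¬r is false.
    At d: □¬¬r is false.
    At e: □¬¬r is false.
  So ◇□¬¬r is false at f.

No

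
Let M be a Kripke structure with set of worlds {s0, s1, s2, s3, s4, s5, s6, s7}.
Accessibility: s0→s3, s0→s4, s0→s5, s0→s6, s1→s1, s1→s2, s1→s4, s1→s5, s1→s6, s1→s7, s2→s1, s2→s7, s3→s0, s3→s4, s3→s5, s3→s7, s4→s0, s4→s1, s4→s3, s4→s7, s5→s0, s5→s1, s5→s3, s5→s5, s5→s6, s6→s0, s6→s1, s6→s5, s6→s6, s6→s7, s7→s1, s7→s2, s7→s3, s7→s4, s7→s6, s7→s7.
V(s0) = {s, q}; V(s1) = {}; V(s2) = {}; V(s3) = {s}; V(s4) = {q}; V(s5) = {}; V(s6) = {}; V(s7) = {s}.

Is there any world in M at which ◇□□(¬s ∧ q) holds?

Recall that □ψ holds at a world iff ψ holds at every accessible world, and ◇ψ holds iff ψ holds at some accessible world.
Let φ = ◇□□(¬s ∧ q). Evaluate φ at each world:
  s0 (successors {s3, s4, s5, s6}): φ is false.
  s1 (successors {s1, s2, s4, s5, s6, s7}): φ is false.
  s2 (successors {s1, s7}): φ is false.
  s3 (successors {s0, s4, s5, s7}): φ is false.
  s4 (successors {s0, s1, s3, s7}): φ is false.
  s5 (successors {s0, s1, s3, s5, s6}): φ is false.
  s6 (successors {s0, s1, s5, s6, s7}): φ is false.
  s7 (successors {s1, s2, s3, s4, s6, s7}): φ is false.
For instance, at s3:
  At s3: ◇□□(¬s ∧ q) requires □□(¬s ∧ q) at some successor in {s0, s4, s5, s7}.
    At s0: □□(¬s ∧ q) is false.
    At s4: □□(¬s ∧ q) is false.
    At s5: □□(¬s ∧ q) is false.
    At s7: □□(¬s ∧ q) is false.
  So ◇□□(¬s ∧ q) is false at s3.

No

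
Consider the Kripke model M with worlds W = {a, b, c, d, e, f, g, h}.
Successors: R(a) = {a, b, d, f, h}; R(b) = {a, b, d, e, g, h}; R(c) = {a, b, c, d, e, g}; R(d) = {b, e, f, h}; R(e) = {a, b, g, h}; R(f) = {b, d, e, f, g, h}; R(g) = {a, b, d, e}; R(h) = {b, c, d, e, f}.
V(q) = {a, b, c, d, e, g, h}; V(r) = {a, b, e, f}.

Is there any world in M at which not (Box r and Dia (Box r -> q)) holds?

Yes

Let φ = not (Box r and Dia (Box r -> q)). Evaluate φ at each world:
  a (successors {a, b, d, f, h}): φ is true.
  b (successors {a, b, d, e, g, h}): φ is true.
  c (successors {a, b, c, d, e, g}): φ is true.
  d (successors {b, e, f, h}): φ is true.
  e (successors {a, b, g, h}): φ is true.
  f (successors {b, d, e, f, g, h}): φ is true.
  g (successors {a, b, d, e}): φ is true.
  h (successors {b, c, d, e, f}): φ is true.
Detail at a (witness):
  At a: Box r and Dia (Box r -> q) is false, so not (Box r and Dia (Box r -> q)) is true.
    At a: Box r is false, Dia (Box r -> q) is true, so Box r and Dia (Box r -> q) is false.
      At a: Box r requires r at every successor {a, b, d, f, h}.
        r fails at d, so Box r is false at a.
      At a: Dia (Box r -> q) requires Box r -> q at some successor in {a, b, d, f, h}.
        Box r -> q holds at a, so Dia (Box r -> q) is true at a.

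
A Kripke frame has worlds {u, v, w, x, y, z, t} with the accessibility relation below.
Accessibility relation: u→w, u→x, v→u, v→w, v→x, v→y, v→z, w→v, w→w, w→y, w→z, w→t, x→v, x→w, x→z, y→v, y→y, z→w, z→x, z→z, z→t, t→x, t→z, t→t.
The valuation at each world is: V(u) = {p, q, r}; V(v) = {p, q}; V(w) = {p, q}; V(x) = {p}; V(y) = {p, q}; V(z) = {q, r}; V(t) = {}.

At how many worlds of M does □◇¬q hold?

1

Recall that □ψ holds at a world iff ψ holds at every accessible world, and ◇ψ holds iff ψ holds at some accessible world.
Let φ = □◇¬q. Evaluate φ at each world:
  u (successors {w, x}): φ is false.
  v (successors {u, w, x, y, z}): φ is false.
  w (successors {v, w, y, z, t}): φ is false.
  x (successors {v, w, z}): φ is true.
  y (successors {v, y}): φ is false.
  z (successors {w, x, z, t}): φ is false.
  t (successors {x, z, t}): φ is false.
For instance, at u:
  At u: □◇¬q requires ◇¬q at every successor {w, x}.
    ◇¬q fails at x, so □◇¬q is false at u.
      At x: ◇¬q requires ¬q at some successor in {v, w, z}.
        At v: ¬q is false.
        At w: ¬q is false.
        At z: ¬q is false.
      So ◇¬q is false at x.
Satisfying worlds: {x}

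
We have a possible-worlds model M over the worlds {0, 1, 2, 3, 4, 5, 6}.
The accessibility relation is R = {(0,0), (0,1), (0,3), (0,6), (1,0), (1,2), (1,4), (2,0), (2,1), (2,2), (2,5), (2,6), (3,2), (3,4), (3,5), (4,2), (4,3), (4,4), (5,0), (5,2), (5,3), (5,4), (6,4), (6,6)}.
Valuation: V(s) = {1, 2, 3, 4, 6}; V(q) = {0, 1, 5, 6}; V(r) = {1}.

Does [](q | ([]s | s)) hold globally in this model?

Yes

Let φ = [](q | ([]s | s)). Evaluate φ at each world:
  0 (successors {0, 1, 3, 6}): φ is true.
  1 (successors {0, 2, 4}): φ is true.
  2 (successors {0, 1, 2, 5, 6}): φ is true.
  3 (successors {2, 4, 5}): φ is true.
  4 (successors {2, 3, 4}): φ is true.
  5 (successors {0, 2, 3, 4}): φ is true.
  6 (successors {4, 6}): φ is true.
For instance, at 6:
  At 6: [](q | ([]s | s)) requires q | ([]s | s) at every successor {4, 6}.
      At 4: q is false, []s | s is true, so q | ([]s | s) is true.
      At 6: q is true, []s | s is true, so q | ([]s | s) is true.
  So [](q | ([]s | s)) is true at 6.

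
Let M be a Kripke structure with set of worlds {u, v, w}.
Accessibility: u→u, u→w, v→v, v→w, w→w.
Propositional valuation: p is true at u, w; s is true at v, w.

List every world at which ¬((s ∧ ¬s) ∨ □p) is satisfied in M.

v

Let φ = ¬((s ∧ ¬s) ∨ □p). Evaluate φ at each world:
  u (successors {u, w}): φ is false.
  v (successors {v, w}): φ is true.
  w (successors {w}): φ is false.
For instance, at w:
  At w: (s ∧ ¬s) ∨ □p is true, so ¬((s ∧ ¬s) ∨ □p) is false.
    At w: s ∧ ¬s is false, □p is true, so (s ∧ ¬s) ∨ □p is true.
      At w: □p requires p at every successor {w}.
        At w: p is true.
      So □p is true at w.
Satisfying worlds: {v}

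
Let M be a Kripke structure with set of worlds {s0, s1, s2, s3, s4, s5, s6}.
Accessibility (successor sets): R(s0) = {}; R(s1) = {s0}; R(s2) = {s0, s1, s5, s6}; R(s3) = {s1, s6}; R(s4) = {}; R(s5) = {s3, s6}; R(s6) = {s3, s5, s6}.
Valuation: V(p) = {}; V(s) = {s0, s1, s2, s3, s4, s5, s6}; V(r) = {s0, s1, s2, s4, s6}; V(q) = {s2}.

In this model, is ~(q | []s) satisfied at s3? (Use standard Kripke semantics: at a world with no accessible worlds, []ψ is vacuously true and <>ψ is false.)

At s3: q | []s is true, so ~(q | []s) is false.
  At s3: q is false, []s is true, so q | []s is true.
    At s3: []s requires s at every successor {s1, s6}.
      At s1: s is true.
      At s6: s is true.
    So []s is true at s3.

No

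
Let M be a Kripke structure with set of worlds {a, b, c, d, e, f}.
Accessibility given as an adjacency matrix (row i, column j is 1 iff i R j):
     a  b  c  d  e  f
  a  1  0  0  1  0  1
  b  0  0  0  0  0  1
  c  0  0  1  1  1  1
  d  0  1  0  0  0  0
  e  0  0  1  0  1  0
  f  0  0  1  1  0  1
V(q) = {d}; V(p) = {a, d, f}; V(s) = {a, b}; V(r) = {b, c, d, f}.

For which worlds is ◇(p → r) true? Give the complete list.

a, b, c, d, e, f

Let φ = ◇(p → r). Evaluate φ at each world:
  a (successors {a, d, f}): φ is true.
  b (successors {f}): φ is true.
  c (successors {c, d, e, f}): φ is true.
  d (successors {b}): φ is true.
  e (successors {c, e}): φ is true.
  f (successors {c, d, f}): φ is true.
For instance, at d:
  At d: ◇(p → r) requires p → r at some successor in {b}.
    p → r holds at b, so ◇(p → r) is true at d.
Satisfying worlds: {a, b, c, d, e, f}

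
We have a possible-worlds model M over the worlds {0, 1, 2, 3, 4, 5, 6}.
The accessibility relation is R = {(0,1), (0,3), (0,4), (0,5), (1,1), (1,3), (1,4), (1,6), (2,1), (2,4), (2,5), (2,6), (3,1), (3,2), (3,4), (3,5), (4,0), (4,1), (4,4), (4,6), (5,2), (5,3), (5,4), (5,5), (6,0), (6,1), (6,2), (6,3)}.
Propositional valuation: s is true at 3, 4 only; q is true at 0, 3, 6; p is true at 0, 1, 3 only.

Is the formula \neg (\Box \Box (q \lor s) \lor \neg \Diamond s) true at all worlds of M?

Let φ = \neg (\Box \Box (q \lor s) \lor \neg \Diamond s). Evaluate φ at each world:
  0 (successors {1, 3, 4, 5}): φ is true.
  1 (successors {1, 3, 4, 6}): φ is true.
  2 (successors {1, 4, 5, 6}): φ is true.
  3 (successors {1, 2, 4, 5}): φ is true.
  4 (successors {0, 1, 4, 6}): φ is true.
  5 (successors {2, 3, 4, 5}): φ is true.
  6 (successors {0, 1, 2, 3}): φ is true.
For instance, at 6:
  At 6: \Box \Box (q \lor s) \lor \neg \Diamond s is false, so \neg (\Box \Box (q \lor s) \lor \neg \Diamond s) is true.
    At 6: \Box \Box (q \lor s) is false, \neg \Diamond s is false, so \Box \Box (q \lor s) \lor \neg \Diamond s is false.
      At 6: \Box \Box (q \lor s) requires \Box (q \lor s) at every successor {0, 1, 2, 3}.
        \Box (q \lor s) fails at 0, so \Box \Box (q \lor s) is false at 6.
      At 6: \Diamond s is true, so \neg \Diamond s is false.

Yes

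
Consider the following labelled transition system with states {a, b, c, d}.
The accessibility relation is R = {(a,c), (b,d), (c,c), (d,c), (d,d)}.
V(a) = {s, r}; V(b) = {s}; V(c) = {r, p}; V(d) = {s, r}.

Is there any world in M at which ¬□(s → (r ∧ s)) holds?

No

Let φ = ¬□(s → (r ∧ s)). Evaluate φ at each world:
  a (successors {c}): φ is false.
  b (successors {d}): φ is false.
  c (successors {c}): φ is false.
  d (successors {c, d}): φ is false.
For instance, at b:
  At b: □(s → (r ∧ s)) is true, so ¬□(s → (r ∧ s)) is false.
    At b: □(s → (r ∧ s)) requires s → (r ∧ s) at every successor {d}.
      At d: s → (r ∧ s) is true.
    So □(s → (r ∧ s)) is true at b.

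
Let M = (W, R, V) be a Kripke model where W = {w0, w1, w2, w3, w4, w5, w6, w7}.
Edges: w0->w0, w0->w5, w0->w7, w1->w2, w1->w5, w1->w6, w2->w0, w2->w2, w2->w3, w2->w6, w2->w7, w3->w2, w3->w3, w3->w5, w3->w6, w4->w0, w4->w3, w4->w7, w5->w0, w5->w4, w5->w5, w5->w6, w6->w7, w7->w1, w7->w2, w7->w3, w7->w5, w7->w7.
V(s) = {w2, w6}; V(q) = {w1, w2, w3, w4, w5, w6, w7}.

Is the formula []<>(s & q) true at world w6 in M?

Recall that []ψ holds at a world iff ψ holds at every accessible world, and <>ψ holds iff ψ holds at some accessible world.
At w6: []<>(s & q) requires <>(s & q) at every successor {w7}.
    At w7: <>(s & q) requires s & q at some successor in {w1, w2, w3, w5, w7}.
      s & q holds at w2, so <>(s & q) is true at w7.
So []<>(s & q) is true at w6.

Yes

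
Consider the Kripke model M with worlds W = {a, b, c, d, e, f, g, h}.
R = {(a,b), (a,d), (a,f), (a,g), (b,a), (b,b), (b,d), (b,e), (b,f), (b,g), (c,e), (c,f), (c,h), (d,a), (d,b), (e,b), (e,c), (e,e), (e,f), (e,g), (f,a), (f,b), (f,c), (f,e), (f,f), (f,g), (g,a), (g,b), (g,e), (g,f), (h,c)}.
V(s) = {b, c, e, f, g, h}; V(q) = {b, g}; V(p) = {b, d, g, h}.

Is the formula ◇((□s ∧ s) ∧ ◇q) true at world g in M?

Yes

At g: ◇((□s ∧ s) ∧ ◇q) requires (□s ∧ s) ∧ ◇q at some successor in {a, b, e, f}.
  (□s ∧ s) ∧ ◇q holds at e, so ◇((□s ∧ s) ∧ ◇q) is true at g.
    At e: □s ∧ s is true, ◇q is true, so (□s ∧ s) ∧ ◇q is true.
      At e: □s is true, s is true, so □s ∧ s is true.
      At e: ◇q requires q at some successor in {b, c, e, f, g}.
        q holds at b, so ◇q is true at e.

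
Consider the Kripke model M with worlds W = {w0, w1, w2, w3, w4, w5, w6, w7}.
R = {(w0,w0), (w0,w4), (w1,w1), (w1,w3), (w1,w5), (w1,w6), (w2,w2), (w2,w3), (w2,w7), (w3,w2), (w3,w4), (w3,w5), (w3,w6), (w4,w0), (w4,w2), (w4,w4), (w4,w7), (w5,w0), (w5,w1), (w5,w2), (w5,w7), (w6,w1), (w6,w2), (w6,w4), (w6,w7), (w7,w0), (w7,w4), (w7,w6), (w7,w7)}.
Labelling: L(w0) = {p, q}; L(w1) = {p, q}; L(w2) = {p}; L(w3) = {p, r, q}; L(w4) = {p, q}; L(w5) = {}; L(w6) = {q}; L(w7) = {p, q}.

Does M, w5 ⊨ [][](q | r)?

Recall that []ψ holds at a world iff ψ holds at every accessible world, and <>ψ holds iff ψ holds at some accessible world.
At w5: [][](q | r) requires [](q | r) at every successor {w0, w1, w2, w7}.
  [](q | r) fails at w1, so [][](q | r) is false at w5.
    At w1: [](q | r) requires q | r at every successor {w1, w3, w5, w6}.
      q | r fails at w5, so [](q | r) is false at w1.

No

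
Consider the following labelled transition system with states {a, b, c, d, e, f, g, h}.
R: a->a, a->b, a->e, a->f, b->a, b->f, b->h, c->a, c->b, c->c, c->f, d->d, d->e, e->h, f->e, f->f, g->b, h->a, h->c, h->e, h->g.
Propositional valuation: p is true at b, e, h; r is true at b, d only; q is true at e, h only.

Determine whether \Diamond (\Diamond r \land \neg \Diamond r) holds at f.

No

Recall that \Diamond ψ holds at a world iff ψ holds at some accessible world.
At f: \Diamond (\Diamond r \land \neg \Diamond r) requires \Diamond r \land \neg \Diamond r at some successor in {e, f}.
  At e: \Diamond r \land \neg \Diamond r is false.
  At f: \Diamond r \land \neg \Diamond r is false.
So \Diamond (\Diamond r \land \neg \Diamond r) is false at f.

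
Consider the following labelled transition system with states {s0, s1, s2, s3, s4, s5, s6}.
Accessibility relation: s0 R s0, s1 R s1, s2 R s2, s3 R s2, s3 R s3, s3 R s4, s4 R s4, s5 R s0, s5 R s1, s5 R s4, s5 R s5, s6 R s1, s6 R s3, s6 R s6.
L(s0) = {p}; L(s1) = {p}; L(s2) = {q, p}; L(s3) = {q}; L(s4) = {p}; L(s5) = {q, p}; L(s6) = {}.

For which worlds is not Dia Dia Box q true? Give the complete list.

Let φ = not Dia Dia Box q. Evaluate φ at each world:
  s0 (successors {s0}): φ is true.
  s1 (successors {s1}): φ is true.
  s2 (successors {s2}): φ is false.
  s3 (successors {s2, s3, s4}): φ is false.
  s4 (successors {s4}): φ is true.
  s5 (successors {s0, s1, s4, s5}): φ is true.
  s6 (successors {s1, s3, s6}): φ is false.
For instance, at s2:
  At s2: Dia Dia Box q is true, so not Dia Dia Box q is false.
    At s2: Dia Dia Box q requires Dia Box q at some successor in {s2}.
      Dia Box q holds at s2, so Dia Dia Box q is true at s2.
Satisfying worlds: {s0, s1, s4, s5}

s0, s1, s4, s5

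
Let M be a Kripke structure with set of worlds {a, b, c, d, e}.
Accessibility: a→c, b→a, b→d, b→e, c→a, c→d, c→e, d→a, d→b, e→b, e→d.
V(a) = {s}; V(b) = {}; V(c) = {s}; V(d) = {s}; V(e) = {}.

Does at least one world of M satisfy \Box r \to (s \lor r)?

Yes

Let φ = \Box r \to (s \lor r). Evaluate φ at each world:
  a (successors {c}): φ is true.
  b (successors {a, d, e}): φ is true.
  c (successors {a, d, e}): φ is true.
  d (successors {a, b}): φ is true.
  e (successors {b, d}): φ is true.
Detail at a (witness):
  At a: \Box r is false, s \lor r is true, so \Box r \to (s \lor r) is true.
    At a: \Box r requires r at every successor {c}.
      r fails at c, so \Box r is false at a.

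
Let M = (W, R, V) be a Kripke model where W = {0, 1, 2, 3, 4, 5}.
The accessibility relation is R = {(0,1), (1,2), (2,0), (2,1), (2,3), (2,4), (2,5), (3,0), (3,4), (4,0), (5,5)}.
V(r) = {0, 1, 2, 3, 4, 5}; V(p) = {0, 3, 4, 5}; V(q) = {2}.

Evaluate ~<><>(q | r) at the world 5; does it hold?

At 5: <><>(q | r) is true, so ~<><>(q | r) is false.
  At 5: <><>(q | r) requires <>(q | r) at some successor in {5}.
    <>(q | r) holds at 5, so <><>(q | r) is true at 5.
      At 5: <>(q | r) requires q | r at some successor in {5}.
        q | r holds at 5, so <>(q | r) is true at 5.

No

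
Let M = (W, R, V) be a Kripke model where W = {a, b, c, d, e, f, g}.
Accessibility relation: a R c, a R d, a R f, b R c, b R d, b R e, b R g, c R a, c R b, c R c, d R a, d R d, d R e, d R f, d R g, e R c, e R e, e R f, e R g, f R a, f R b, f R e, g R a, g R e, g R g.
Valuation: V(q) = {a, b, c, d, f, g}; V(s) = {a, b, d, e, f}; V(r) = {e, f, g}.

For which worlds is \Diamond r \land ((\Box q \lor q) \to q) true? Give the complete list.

a, b, d, e, f, g

Let φ = \Diamond r \land ((\Box q \lor q) \to q). Evaluate φ at each world:
  a (successors {c, d, f}): φ is true.
  b (successors {c, d, e, g}): φ is true.
  c (successors {a, b, c}): φ is false.
  d (successors {a, d, e, f, g}): φ is true.
  e (successors {c, e, f, g}): φ is true.
  f (successors {a, b, e}): φ is true.
  g (successors {a, e, g}): φ is true.
For instance, at c:
  At c: \Diamond r is false, (\Box q \lor q) \to q is true, so \Diamond r \land ((\Box q \lor q) \to q) is false.
    At c: \Diamond r requires r at some successor in {a, b, c}.
      At a: r is false.
      At b: r is false.
      At c: r is false.
    So \Diamond r is false at c.
    At c: \Box q \lor q is true, q is true, so (\Box q \lor q) \to q is true.
      At c: \Box q is true, q is true, so \Box q \lor q is true.
Satisfying worlds: {a, b, d, e, f, g}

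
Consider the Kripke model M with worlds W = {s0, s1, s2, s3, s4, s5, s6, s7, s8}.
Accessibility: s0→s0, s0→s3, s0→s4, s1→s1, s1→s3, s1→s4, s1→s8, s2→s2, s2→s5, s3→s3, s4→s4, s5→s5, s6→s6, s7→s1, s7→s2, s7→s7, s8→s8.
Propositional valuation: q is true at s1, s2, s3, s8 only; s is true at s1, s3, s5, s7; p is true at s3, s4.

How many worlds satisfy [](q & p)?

1

Let φ = [](q & p). Evaluate φ at each world:
  s0 (successors {s0, s3, s4}): φ is false.
  s1 (successors {s1, s3, s4, s8}): φ is false.
  s2 (successors {s2, s5}): φ is false.
  s3 (successors {s3}): φ is true.
  s4 (successors {s4}): φ is false.
  s5 (successors {s5}): φ is false.
  s6 (successors {s6}): φ is false.
  s7 (successors {s1, s2, s7}): φ is false.
  s8 (successors {s8}): φ is false.
For instance, at s1:
  At s1: [](q & p) requires q & p at every successor {s1, s3, s4, s8}.
    q & p fails at s1, so [](q & p) is false at s1.
Satisfying worlds: {s3}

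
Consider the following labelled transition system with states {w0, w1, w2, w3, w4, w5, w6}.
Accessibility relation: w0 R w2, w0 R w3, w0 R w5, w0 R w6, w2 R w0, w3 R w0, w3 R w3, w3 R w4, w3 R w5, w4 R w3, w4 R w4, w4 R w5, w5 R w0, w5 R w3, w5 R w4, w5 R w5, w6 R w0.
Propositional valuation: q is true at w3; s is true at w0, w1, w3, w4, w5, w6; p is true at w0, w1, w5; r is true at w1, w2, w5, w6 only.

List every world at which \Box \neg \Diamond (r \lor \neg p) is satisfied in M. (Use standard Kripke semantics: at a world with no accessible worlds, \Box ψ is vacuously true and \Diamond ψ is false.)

w1

Recall that \Box ψ holds at a world iff ψ holds at every accessible world, and \Diamond ψ holds iff ψ holds at some accessible world.
Let φ = \Box \neg \Diamond (r \lor \neg p). Evaluate φ at each world:
  w0 (successors {w2, w3, w5, w6}): φ is false.
  w1 (successors ∅): φ is true.
  w2 (successors {w0}): φ is false.
  w3 (successors {w0, w3, w4, w5}): φ is false.
  w4 (successors {w3, w4, w5}): φ is false.
  w5 (successors {w0, w3, w4, w5}): φ is false.
  w6 (successors {w0}): φ is false.
For instance, at w4:
  At w4: \Box \neg \Diamond (r \lor \neg p) requires \neg \Diamond (r \lor \neg p) at every successor {w3, w4, w5}.
    \neg \Diamond (r \lor \neg p) fails at w3, so \Box \neg \Diamond (r \lor \neg p) is false at w4.
      At w3: \Diamond (r \lor \neg p) is true, so \neg \Diamond (r \lor \neg p) is false.
Satisfying worlds: {w1}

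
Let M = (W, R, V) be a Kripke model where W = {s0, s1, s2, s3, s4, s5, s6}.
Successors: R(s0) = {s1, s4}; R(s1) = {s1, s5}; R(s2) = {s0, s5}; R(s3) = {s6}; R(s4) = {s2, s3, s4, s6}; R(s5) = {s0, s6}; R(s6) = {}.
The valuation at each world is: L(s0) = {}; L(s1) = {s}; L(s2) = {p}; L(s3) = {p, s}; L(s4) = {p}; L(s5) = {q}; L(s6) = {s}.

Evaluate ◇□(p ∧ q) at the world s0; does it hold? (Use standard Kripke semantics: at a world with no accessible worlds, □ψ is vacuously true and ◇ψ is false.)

Recall that □ψ holds at a world iff ψ holds at every accessible world, and ◇ψ holds iff ψ holds at some accessible world.
At s0: ◇□(p ∧ q) requires □(p ∧ q) at some successor in {s1, s4}.
  At s1: □(p ∧ q) is false.
  At s4: □(p ∧ q) is false.
So ◇□(p ∧ q) is false at s0.

No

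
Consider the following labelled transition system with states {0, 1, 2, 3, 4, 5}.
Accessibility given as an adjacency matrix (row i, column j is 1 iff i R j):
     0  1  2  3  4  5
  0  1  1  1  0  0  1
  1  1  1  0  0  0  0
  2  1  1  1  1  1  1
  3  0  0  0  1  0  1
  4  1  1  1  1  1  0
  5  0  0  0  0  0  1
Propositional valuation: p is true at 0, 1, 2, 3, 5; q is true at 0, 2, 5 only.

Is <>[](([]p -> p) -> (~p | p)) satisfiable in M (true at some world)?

Recall that []ψ holds at a world iff ψ holds at every accessible world, and <>ψ holds iff ψ holds at some accessible world.
Let φ = <>[](([]p -> p) -> (~p | p)). Evaluate φ at each world:
  0 (successors {0, 1, 2, 5}): φ is true.
  1 (successors {0, 1}): φ is true.
  2 (successors {0, 1, 2, 3, 4, 5}): φ is true.
  3 (successors {3, 5}): φ is true.
  4 (successors {0, 1, 2, 3, 4}): φ is true.
  5 (successors {5}): φ is true.
Detail at 0 (witness):
  At 0: <>[](([]p -> p) -> (~p | p)) requires [](([]p -> p) -> (~p | p)) at some successor in {0, 1, 2, 5}.
    [](([]p -> p) -> (~p | p)) holds at 0, so <>[](([]p -> p) -> (~p | p)) is true at 0.
      At 0: [](([]p -> p) -> (~p | p)) requires ([]p -> p) -> (~p | p) at every successor {0, 1, 2, 5}.
        At 0: ([]p -> p) -> (~p | p) is true.
        At 1: ([]p -> p) -> (~p | p) is true.
        At 2: ([]p -> p) -> (~p | p) is true.
        At 5: ([]p -> p) -> (~p | p) is true.
      So [](([]p -> p) -> (~p | p)) is true at 0.

Yes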